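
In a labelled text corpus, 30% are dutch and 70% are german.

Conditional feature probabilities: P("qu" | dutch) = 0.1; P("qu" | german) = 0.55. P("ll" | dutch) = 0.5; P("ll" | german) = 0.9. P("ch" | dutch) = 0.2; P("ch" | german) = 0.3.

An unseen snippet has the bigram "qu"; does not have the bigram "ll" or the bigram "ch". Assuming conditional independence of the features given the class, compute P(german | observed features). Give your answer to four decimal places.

dutch: 0.3 × 0.1 × (1−0.5) × (1−0.2) = 0.012
german: 0.7 × 0.55 × (1−0.9) × (1−0.3) = 0.02695
P(german | x) = 0.02695 / 0.03895 ≈ 0.6919

0.6919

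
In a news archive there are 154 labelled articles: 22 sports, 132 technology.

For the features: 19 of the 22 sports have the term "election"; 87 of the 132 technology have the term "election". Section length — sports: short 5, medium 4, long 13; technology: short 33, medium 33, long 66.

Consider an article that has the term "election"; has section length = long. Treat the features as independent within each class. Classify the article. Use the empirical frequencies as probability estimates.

technology

sports: (22/154) × (19/22) × (13/22) ≈ 0.0729044
technology: (132/154) × (87/132) × (66/132) ≈ 0.282468
Highest score → technology.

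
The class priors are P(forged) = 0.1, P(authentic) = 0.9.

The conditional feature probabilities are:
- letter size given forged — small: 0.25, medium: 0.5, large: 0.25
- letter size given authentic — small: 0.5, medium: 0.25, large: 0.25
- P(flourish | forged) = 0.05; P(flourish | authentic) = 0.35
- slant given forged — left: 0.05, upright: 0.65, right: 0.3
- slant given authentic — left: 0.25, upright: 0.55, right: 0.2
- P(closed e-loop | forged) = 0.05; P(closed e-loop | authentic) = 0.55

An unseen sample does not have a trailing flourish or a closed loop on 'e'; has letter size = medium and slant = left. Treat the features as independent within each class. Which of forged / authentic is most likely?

authentic

forged: 0.1 × 0.5 × (1−0.05) × 0.05 × (1−0.05) = 0.00225625
authentic: 0.9 × 0.25 × (1−0.35) × 0.25 × (1−0.55) = 0.016453125
Highest score → authentic.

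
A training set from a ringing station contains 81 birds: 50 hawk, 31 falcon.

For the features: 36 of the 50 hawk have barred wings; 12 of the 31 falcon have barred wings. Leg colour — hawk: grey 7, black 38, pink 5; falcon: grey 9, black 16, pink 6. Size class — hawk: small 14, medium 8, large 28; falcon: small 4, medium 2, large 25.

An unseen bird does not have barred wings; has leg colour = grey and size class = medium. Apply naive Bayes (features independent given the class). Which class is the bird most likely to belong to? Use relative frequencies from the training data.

falcon

hawk: (50/81) × (14/50) × (7/50) × (8/50) ≈ 0.0038716
falcon: (31/81) × (19/31) × (9/31) × (2/31) ≈ 0.00439357
Highest score → falcon.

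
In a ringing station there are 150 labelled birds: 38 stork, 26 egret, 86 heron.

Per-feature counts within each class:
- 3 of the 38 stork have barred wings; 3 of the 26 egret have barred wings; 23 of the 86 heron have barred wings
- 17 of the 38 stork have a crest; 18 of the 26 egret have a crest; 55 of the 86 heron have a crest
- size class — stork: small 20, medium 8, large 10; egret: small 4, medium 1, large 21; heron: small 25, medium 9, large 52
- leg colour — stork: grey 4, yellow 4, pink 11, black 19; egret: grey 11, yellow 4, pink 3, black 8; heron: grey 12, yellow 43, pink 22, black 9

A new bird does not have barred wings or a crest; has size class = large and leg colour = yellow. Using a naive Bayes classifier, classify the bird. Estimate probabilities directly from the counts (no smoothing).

heron

stork: (38/150) × (35/38) × (21/38) × (10/38) × (4/38) ≈ 0.00357195
egret: (26/150) × (23/26) × (8/26) × (21/26) × (4/26) ≈ 0.00586254
heron: (86/150) × (63/86) × (31/86) × (52/86) × (43/86) ≈ 0.0457707
Highest score → heron.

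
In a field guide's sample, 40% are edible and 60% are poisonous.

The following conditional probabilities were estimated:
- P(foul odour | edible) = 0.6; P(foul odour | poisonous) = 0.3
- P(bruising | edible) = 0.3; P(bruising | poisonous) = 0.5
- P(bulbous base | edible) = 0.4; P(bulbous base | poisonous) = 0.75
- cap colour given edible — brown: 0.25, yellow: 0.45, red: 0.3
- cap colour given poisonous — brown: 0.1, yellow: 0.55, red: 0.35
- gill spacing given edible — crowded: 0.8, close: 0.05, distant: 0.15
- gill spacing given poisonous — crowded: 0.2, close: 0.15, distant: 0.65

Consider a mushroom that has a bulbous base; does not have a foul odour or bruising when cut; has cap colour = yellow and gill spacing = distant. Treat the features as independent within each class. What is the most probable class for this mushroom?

poisonous

edible: 0.4 × (1−0.6) × (1−0.3) × 0.4 × 0.45 × 0.15 = 0.003024
poisonous: 0.6 × (1−0.3) × (1−0.5) × 0.75 × 0.55 × 0.65 = 0.05630625
Highest score → poisonous.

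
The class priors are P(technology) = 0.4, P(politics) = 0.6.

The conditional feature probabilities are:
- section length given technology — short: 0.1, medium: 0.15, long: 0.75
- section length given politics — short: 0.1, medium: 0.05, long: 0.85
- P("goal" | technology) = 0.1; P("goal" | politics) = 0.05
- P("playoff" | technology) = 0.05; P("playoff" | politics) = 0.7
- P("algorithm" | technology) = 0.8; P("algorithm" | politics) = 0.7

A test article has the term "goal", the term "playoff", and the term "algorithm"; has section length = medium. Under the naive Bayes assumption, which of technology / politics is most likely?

politics

technology: 0.4 × 0.15 × 0.1 × 0.05 × 0.8 = 0.00024
politics: 0.6 × 0.05 × 0.05 × 0.7 × 0.7 = 0.000735
Highest score → politics.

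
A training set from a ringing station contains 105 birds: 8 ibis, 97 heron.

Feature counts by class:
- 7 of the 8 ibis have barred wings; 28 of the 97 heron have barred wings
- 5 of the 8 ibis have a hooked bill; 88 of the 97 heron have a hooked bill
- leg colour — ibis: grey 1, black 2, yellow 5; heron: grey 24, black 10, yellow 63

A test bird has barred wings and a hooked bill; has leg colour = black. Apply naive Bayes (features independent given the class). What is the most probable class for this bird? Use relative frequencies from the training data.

ibis: (8/105) × (7/8) × (5/8) × (2/8) ≈ 0.0104167
heron: (97/105) × (28/97) × (88/97) × (10/97) ≈ 0.0249407
Highest score → heron.

heron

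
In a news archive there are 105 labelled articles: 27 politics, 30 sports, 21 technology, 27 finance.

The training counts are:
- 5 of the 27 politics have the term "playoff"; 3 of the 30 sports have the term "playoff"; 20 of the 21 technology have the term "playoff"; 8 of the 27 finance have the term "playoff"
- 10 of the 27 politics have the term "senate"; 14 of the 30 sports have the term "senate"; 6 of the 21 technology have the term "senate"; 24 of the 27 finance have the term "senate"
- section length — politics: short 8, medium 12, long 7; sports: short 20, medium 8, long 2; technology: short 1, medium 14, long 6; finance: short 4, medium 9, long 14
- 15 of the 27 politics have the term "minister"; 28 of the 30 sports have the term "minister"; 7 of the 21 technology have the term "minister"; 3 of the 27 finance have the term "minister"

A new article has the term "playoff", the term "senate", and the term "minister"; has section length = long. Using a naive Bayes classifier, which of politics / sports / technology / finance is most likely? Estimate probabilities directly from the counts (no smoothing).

politics: (27/105) × (5/27) × (10/27) × (7/27) × (15/27) ≈ 0.00254026
sports: (30/105) × (3/30) × (14/30) × (2/30) × (28/30) ≈ 0.00082963
technology: (21/105) × (20/21) × (6/21) × (6/21) × (7/21) ≈ 0.00518303
finance: (27/105) × (8/27) × (24/27) × (14/27) × (3/27) ≈ 0.00390184
Highest score → technology.

technology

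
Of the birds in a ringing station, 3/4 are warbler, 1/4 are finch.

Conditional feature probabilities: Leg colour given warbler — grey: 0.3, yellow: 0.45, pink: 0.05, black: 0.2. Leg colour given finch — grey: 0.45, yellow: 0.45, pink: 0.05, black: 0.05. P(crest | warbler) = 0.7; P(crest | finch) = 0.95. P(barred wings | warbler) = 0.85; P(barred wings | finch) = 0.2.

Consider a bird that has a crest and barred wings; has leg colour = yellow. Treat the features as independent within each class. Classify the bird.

warbler: 0.75 × 0.45 × 0.7 × 0.85 = 0.2008125
finch: 0.25 × 0.45 × 0.95 × 0.2 = 0.021375
Highest score → warbler.

warbler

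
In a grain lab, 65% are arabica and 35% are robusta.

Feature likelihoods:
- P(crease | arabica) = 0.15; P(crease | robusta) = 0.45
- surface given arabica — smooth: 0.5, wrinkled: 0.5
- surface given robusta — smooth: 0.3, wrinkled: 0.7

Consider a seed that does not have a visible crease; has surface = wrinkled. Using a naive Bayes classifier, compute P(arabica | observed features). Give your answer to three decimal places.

arabica: 0.65 × (1−0.15) × 0.5 = 0.27625
robusta: 0.35 × (1−0.45) × 0.7 = 0.13475
P(arabica | x) = 0.27625 / 0.411 ≈ 0.672

0.672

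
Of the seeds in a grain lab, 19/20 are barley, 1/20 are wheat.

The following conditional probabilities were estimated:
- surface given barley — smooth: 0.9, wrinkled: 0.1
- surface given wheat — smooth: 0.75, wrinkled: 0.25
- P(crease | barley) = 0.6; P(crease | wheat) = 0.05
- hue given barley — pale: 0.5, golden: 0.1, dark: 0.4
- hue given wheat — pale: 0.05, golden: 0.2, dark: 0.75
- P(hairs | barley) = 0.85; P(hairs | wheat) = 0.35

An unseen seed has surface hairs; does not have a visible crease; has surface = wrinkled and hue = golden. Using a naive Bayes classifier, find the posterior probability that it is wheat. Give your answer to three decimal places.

0.205

barley: 0.95 × 0.1 × (1−0.6) × 0.1 × 0.85 = 0.00323
wheat: 0.05 × 0.25 × (1−0.05) × 0.2 × 0.35 = 0.00083125
P(wheat | x) = 0.00083125 / 0.00406125 ≈ 0.205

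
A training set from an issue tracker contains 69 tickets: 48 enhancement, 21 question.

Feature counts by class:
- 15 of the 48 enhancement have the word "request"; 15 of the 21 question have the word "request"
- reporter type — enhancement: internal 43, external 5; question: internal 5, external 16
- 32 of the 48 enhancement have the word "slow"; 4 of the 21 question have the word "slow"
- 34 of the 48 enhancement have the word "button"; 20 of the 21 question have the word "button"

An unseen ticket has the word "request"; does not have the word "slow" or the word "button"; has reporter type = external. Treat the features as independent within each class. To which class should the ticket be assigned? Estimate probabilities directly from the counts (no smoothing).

enhancement: (48/69) × (15/48) × (5/48) × (16/48) × (14/48) ≈ 0.00220159
question: (21/69) × (15/21) × (16/21) × (17/21) × (1/21) ≈ 0.00638489
Highest score → question.

question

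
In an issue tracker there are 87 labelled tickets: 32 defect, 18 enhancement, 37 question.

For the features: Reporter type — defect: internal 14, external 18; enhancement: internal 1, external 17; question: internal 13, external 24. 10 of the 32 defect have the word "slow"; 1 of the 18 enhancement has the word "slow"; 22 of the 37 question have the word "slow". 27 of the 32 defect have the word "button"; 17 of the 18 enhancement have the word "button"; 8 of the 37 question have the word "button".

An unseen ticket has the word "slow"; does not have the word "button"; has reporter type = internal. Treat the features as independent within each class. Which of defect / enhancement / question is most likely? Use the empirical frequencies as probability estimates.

question

defect: (32/87) × (14/32) × (10/32) × (5/32) ≈ 0.0078574
enhancement: (18/87) × (1/18) × (1/18) × (1/18) ≈ 0.0000354761
question: (37/87) × (13/37) × (22/37) × (29/37) ≈ 0.0696372
Highest score → question.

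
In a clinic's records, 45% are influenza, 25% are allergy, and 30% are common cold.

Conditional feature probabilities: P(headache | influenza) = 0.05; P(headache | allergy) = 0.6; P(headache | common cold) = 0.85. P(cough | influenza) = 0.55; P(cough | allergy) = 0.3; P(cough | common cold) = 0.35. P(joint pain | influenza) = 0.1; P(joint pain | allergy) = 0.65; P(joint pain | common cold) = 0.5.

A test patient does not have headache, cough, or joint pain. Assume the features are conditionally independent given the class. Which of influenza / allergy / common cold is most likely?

influenza: 0.45 × (1−0.05) × (1−0.55) × (1−0.1) = 0.1731375
allergy: 0.25 × (1−0.6) × (1−0.3) × (1−0.65) = 0.0245
common cold: 0.3 × (1−0.85) × (1−0.35) × (1−0.5) = 0.014625
Highest score → influenza.

influenza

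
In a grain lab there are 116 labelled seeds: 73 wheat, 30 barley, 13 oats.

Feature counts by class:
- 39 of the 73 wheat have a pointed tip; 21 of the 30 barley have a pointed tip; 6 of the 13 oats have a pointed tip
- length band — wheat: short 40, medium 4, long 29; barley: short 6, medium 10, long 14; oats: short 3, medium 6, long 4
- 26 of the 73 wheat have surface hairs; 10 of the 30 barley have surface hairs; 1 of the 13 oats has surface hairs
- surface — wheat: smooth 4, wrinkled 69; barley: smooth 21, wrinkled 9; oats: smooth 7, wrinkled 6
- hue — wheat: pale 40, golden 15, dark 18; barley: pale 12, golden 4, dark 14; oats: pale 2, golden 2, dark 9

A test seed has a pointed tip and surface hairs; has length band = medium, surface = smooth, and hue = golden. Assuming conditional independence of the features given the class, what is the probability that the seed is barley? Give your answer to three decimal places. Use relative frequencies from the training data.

0.893

wheat: (73/116) × (39/73) × (4/73) × (26/73) × (4/73) × (15/73) ≈ 0.0000738754
barley: (30/116) × (21/30) × (10/30) × (10/30) × (21/30) × (4/30) ≈ 0.00187739
oats: (13/116) × (6/13) × (6/13) × (1/13) × (7/13) × (2/13) ≈ 0.000152124
P(barley | x) = 0.00187739 / 0.0021033894 ≈ 0.893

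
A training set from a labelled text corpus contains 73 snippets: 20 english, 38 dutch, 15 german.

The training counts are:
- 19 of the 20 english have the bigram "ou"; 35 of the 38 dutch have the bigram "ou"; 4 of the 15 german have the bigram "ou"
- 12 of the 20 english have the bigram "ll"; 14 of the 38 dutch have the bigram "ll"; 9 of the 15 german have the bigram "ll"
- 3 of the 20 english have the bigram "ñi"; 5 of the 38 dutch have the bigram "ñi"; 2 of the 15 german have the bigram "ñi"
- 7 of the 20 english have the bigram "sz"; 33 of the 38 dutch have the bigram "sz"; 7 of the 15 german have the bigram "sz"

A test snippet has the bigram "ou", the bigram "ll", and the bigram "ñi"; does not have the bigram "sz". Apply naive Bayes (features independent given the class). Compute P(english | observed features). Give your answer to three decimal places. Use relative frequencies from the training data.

0.738

english: (20/73) × (19/20) × (12/20) × (3/20) × (13/20) ≈ 0.015226
dutch: (38/73) × (35/38) × (14/38) × (5/38) × (5/38) ≈ 0.00305818
german: (15/73) × (4/15) × (9/15) × (2/15) × (8/15) ≈ 0.0023379
P(english | x) = 0.015226 / 0.02062208 ≈ 0.738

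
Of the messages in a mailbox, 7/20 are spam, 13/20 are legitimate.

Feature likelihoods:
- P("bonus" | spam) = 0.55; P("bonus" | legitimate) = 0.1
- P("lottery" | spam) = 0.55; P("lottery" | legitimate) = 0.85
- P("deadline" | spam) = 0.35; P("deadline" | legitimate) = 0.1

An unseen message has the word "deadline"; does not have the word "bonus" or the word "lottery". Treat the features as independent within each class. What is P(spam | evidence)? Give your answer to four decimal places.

0.7387

spam: 0.35 × (1−0.55) × (1−0.55) × 0.35 = 0.02480625
legitimate: 0.65 × (1−0.1) × (1−0.85) × 0.1 = 0.008775
P(spam | x) = 0.02480625 / 0.03358125 ≈ 0.7387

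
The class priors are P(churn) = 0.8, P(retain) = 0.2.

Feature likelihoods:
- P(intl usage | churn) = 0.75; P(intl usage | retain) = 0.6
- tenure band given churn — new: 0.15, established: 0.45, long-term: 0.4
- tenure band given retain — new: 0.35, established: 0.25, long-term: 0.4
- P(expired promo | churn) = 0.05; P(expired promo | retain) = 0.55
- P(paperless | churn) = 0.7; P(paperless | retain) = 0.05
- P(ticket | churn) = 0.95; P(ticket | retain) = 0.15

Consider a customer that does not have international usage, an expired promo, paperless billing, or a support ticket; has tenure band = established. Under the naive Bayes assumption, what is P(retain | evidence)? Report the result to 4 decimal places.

0.8500

churn: 0.8 × (1−0.75) × 0.45 × (1−0.05) × (1−0.7) × (1−0.95) = 0.0012825
retain: 0.2 × (1−0.6) × 0.25 × (1−0.55) × (1−0.05) × (1−0.15) = 0.0072675
P(retain | x) = 0.0072675 / 0.00855 ≈ 0.8500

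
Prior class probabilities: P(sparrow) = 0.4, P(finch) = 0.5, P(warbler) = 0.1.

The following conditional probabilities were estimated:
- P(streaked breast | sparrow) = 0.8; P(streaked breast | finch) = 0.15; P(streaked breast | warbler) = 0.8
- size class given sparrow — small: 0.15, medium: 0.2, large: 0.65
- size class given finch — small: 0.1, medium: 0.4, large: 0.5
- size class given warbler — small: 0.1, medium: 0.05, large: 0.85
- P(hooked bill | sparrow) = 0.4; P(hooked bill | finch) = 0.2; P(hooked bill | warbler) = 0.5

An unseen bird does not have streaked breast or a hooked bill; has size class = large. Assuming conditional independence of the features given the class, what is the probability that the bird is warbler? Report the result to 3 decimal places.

0.041

sparrow: 0.4 × (1−0.8) × 0.65 × (1−0.4) = 0.0312
finch: 0.5 × (1−0.15) × 0.5 × (1−0.2) = 0.17
warbler: 0.1 × (1−0.8) × 0.85 × (1−0.5) = 0.0085
P(warbler | x) = 0.0085 / 0.2097 ≈ 0.041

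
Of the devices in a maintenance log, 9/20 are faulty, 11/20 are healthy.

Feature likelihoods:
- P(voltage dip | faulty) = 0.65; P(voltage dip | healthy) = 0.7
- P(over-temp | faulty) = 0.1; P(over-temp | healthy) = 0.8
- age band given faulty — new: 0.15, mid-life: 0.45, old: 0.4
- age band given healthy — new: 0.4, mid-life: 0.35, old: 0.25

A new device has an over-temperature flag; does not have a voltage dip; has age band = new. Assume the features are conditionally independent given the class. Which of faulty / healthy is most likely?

healthy

faulty: 0.45 × (1−0.65) × 0.1 × 0.15 = 0.0023625
healthy: 0.55 × (1−0.7) × 0.8 × 0.4 = 0.0528
Highest score → healthy.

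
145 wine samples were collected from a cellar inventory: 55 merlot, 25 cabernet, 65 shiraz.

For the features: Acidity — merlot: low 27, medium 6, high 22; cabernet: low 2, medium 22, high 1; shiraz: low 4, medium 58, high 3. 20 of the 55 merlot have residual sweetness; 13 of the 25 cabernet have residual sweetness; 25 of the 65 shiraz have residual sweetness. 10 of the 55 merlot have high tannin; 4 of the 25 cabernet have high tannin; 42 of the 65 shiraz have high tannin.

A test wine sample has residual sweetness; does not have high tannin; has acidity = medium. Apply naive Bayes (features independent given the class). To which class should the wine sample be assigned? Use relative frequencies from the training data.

cabernet

merlot: (55/145) × (6/55) × (20/55) × (45/55) ≈ 0.0123112
cabernet: (25/145) × (22/25) × (13/25) × (21/25) ≈ 0.0662731
shiraz: (65/145) × (58/65) × (25/65) × (23/65) ≈ 0.0544379
Highest score → cabernet.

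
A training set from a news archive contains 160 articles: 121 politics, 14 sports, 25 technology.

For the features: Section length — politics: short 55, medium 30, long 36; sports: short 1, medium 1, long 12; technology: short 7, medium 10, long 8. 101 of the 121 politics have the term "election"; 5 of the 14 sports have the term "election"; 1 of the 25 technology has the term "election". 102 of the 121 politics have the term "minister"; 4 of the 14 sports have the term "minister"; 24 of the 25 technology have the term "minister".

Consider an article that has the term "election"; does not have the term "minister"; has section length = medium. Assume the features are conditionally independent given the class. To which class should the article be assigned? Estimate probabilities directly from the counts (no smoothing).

politics: (121/160) × (30/121) × (101/121) × (19/121) ≈ 0.0245757
sports: (14/160) × (1/14) × (5/14) × (10/14) ≈ 0.00159439
technology: (25/160) × (10/25) × (1/25) × (1/25) = 0.0001
Highest score → politics.

politics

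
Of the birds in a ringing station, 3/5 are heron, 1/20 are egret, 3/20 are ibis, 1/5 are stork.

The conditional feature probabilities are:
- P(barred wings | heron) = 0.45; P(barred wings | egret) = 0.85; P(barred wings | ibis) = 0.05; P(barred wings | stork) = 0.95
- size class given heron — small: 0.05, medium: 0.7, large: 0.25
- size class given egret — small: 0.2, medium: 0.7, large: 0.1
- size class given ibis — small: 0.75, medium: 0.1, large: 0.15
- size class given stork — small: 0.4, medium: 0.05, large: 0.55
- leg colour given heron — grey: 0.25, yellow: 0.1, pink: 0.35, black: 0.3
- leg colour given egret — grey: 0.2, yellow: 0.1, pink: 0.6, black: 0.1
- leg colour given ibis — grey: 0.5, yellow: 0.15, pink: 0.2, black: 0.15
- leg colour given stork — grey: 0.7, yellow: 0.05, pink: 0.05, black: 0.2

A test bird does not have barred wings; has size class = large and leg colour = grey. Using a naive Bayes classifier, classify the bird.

heron: 0.6 × (1−0.45) × 0.25 × 0.25 = 0.020625
egret: 0.05 × (1−0.85) × 0.1 × 0.2 = 0.00015
ibis: 0.15 × (1−0.05) × 0.15 × 0.5 = 0.0106875
stork: 0.2 × (1−0.95) × 0.55 × 0.7 = 0.00385
Highest score → heron.

heron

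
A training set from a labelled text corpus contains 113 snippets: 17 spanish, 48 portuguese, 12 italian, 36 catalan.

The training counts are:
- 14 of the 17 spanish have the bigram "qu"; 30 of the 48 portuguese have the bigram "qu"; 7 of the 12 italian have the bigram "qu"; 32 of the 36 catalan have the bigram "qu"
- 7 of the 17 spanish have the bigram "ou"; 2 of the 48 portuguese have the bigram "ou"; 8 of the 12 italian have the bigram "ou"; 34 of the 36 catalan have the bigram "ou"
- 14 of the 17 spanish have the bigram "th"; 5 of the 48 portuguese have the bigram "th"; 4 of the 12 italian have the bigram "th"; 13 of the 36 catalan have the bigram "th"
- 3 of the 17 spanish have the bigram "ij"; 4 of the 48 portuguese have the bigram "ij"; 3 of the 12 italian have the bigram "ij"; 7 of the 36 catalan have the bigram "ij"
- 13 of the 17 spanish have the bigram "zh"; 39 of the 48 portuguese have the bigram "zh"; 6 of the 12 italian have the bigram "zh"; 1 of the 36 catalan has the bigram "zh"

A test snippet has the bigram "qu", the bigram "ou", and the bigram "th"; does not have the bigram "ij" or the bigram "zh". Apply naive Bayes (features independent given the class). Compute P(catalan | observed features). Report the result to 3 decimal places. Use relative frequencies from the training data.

0.849

spanish: (17/113) × (14/17) × (7/17) × (14/17) × (14/17) × (4/17) ≈ 0.00814082
portuguese: (48/113) × (30/48) × (2/48) × (5/48) × (44/48) × (9/48) ≈ 0.000198049
italian: (12/113) × (7/12) × (8/12) × (4/12) × (9/12) × (6/12) ≈ 0.00516224
catalan: (36/113) × (32/36) × (34/36) × (13/36) × (29/36) × (35/36) ≈ 0.0756397
P(catalan | x) = 0.0756397 / 0.089140809 ≈ 0.849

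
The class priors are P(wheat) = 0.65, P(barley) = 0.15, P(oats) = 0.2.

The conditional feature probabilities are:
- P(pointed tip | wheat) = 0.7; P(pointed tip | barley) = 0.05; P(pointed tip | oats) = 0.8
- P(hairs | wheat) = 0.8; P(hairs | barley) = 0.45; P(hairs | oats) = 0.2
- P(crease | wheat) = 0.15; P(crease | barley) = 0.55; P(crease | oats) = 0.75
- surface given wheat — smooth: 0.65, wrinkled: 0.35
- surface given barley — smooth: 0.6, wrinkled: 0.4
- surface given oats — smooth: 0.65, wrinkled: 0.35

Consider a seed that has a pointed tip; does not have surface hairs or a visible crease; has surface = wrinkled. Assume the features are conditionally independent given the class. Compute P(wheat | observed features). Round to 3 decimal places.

wheat: 0.65 × 0.7 × (1−0.8) × (1−0.15) × 0.35 = 0.0270725
barley: 0.15 × 0.05 × (1−0.45) × (1−0.55) × 0.4 = 0.0007425
oats: 0.2 × 0.8 × (1−0.2) × (1−0.75) × 0.35 = 0.0112
P(wheat | x) = 0.0270725 / 0.039015 ≈ 0.694

0.694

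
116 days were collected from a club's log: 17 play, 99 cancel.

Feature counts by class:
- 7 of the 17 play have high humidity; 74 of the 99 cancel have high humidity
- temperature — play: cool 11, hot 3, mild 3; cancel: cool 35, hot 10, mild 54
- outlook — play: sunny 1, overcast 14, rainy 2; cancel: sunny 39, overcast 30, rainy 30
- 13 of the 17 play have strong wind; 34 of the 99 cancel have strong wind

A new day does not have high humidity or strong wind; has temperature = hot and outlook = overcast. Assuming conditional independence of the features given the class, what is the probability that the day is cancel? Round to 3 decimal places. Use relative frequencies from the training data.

0.595

play: (17/116) × (10/17) × (3/17) × (14/17) × (4/17) ≈ 0.00294784
cancel: (99/116) × (25/99) × (10/99) × (30/99) × (65/99) ≈ 0.00433123
P(cancel | x) = 0.00433123 / 0.00727907 ≈ 0.595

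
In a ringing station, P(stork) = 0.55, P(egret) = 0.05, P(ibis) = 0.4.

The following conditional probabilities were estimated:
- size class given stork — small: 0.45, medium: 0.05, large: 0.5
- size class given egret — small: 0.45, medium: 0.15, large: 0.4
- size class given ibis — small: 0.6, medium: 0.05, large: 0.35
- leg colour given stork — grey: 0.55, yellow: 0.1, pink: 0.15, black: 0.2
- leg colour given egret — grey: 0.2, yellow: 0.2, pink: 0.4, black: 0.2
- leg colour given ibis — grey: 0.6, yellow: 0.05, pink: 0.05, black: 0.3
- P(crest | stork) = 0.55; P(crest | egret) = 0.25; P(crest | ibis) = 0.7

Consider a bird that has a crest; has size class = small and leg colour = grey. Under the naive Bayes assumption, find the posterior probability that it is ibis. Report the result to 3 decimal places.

stork: 0.55 × 0.45 × 0.55 × 0.55 = 0.07486875
egret: 0.05 × 0.45 × 0.2 × 0.25 = 0.001125
ibis: 0.4 × 0.6 × 0.6 × 0.7 = 0.1008
P(ibis | x) = 0.1008 / 0.17679375 ≈ 0.570

0.570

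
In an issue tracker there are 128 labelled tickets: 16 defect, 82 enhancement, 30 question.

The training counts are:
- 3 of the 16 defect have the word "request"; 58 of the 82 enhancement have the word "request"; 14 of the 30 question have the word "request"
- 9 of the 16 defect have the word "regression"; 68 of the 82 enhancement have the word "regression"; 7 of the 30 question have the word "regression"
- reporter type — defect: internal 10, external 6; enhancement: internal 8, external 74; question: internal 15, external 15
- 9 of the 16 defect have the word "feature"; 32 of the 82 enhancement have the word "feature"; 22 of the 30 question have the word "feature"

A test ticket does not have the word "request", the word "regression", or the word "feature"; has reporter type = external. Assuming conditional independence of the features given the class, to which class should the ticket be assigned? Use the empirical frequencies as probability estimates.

defect: (16/128) × (13/16) × (7/16) × (6/16) × (7/16) = 0.007289886474609375
enhancement: (82/128) × (24/82) × (14/82) × (74/82) × (50/82) ≈ 0.0176153
question: (30/128) × (16/30) × (23/30) × (15/30) × (8/30) ≈ 0.0127778
Highest score → enhancement.

enhancement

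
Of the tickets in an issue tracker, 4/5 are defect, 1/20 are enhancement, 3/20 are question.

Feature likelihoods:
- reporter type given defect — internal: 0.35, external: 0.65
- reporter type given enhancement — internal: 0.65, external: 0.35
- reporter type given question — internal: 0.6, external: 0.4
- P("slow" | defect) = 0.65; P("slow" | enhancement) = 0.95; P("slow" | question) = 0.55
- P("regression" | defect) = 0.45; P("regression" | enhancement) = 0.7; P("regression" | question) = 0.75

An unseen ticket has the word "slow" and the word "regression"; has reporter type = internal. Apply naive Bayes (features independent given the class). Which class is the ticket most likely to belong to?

defect: 0.8 × 0.35 × 0.65 × 0.45 = 0.0819
enhancement: 0.05 × 0.65 × 0.95 × 0.7 = 0.0216125
question: 0.15 × 0.6 × 0.55 × 0.75 = 0.037125
Highest score → defect.

defect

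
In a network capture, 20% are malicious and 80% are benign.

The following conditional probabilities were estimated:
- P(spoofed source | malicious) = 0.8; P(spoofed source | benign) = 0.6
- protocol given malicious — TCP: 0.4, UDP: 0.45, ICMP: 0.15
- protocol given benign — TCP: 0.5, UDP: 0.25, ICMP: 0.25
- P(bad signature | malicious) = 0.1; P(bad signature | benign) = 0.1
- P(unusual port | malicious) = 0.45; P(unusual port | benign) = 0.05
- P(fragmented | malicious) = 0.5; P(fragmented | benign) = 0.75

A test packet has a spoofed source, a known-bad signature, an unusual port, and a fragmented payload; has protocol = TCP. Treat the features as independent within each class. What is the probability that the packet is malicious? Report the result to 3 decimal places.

0.615

malicious: 0.2 × 0.8 × 0.4 × 0.1 × 0.45 × 0.5 = 0.00144
benign: 0.8 × 0.6 × 0.5 × 0.1 × 0.05 × 0.75 = 0.0009
P(malicious | x) = 0.00144 / 0.00234 ≈ 0.615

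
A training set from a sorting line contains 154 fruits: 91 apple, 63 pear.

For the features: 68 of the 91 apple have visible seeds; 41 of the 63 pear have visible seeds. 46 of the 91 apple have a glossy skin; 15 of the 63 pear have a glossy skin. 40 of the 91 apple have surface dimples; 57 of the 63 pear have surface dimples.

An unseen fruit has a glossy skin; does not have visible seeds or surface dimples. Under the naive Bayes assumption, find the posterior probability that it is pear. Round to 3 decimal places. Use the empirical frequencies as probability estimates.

apple: (91/154) × (23/91) × (46/91) × (51/91) ≈ 0.0423109
pear: (63/154) × (22/63) × (15/63) × (6/63) ≈ 0.00323939
P(pear | x) = 0.00323939 / 0.04555029 ≈ 0.071

0.071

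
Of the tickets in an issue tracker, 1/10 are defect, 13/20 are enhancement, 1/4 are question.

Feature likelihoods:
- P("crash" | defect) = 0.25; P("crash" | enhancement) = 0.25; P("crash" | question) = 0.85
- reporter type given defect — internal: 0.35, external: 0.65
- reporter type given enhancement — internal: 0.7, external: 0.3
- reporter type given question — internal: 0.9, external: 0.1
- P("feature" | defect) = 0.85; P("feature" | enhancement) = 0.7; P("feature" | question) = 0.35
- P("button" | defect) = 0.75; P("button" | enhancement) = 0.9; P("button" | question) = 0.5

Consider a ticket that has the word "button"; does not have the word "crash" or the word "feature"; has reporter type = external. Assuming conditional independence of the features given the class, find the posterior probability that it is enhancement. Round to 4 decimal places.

defect: 0.1 × (1−0.25) × 0.65 × (1−0.85) × 0.75 = 0.005484375
enhancement: 0.65 × (1−0.25) × 0.3 × (1−0.7) × 0.9 = 0.0394875
question: 0.25 × (1−0.85) × 0.1 × (1−0.35) × 0.5 = 0.00121875
P(enhancement | x) = 0.0394875 / 0.046190625 ≈ 0.8549

0.8549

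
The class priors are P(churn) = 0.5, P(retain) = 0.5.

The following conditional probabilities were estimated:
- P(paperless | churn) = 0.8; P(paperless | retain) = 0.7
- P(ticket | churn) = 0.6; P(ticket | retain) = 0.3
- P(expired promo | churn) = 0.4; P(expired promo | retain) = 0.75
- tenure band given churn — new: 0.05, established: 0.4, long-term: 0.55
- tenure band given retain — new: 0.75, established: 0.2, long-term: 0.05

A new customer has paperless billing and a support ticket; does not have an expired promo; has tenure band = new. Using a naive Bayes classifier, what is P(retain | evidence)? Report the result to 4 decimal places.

0.7322

churn: 0.5 × 0.8 × 0.6 × (1−0.4) × 0.05 = 0.0072
retain: 0.5 × 0.7 × 0.3 × (1−0.75) × 0.75 = 0.0196875
P(retain | x) = 0.0196875 / 0.0268875 ≈ 0.7322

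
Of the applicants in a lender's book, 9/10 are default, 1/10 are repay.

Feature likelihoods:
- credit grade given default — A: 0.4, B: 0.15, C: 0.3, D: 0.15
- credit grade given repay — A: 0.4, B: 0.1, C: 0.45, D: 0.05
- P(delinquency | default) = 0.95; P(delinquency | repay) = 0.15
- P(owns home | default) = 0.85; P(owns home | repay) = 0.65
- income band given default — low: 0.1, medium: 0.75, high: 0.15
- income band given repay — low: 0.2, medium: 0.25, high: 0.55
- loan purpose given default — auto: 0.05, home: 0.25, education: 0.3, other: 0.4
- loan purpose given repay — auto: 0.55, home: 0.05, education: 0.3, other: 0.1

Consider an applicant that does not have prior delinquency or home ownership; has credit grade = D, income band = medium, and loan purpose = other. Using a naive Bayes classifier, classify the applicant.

default

default: 0.9 × 0.15 × (1−0.95) × (1−0.85) × 0.75 × 0.4 = 0.00030375
repay: 0.1 × 0.05 × (1−0.15) × (1−0.65) × 0.25 × 0.1 = 0.0000371875
Highest score → default.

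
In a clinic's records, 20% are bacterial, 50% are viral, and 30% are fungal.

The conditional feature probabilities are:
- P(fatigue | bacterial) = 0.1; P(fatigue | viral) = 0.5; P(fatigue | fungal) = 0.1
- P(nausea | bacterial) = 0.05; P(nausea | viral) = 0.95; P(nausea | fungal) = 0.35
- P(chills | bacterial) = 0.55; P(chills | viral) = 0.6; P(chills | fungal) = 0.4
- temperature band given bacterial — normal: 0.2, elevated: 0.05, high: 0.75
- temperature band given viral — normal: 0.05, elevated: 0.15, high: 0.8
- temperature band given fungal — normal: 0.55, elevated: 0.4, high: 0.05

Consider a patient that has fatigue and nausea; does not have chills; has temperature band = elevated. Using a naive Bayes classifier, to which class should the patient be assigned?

viral

bacterial: 0.2 × 0.1 × 0.05 × (1−0.55) × 0.05 = 0.0000225
viral: 0.5 × 0.5 × 0.95 × (1−0.6) × 0.15 = 0.01425
fungal: 0.3 × 0.1 × 0.35 × (1−0.4) × 0.4 = 0.00252
Highest score → viral.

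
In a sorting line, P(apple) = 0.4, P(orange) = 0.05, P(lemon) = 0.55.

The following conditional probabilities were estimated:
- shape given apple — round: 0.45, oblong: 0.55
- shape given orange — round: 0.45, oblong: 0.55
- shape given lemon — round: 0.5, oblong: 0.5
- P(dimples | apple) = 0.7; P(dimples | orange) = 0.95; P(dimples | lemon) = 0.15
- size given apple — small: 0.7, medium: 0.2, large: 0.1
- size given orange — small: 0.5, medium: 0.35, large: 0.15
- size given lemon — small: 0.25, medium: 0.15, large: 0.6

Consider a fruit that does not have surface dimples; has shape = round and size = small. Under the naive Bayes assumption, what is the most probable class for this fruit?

apple: 0.4 × 0.45 × (1−0.7) × 0.7 = 0.0378
orange: 0.05 × 0.45 × (1−0.95) × 0.5 = 0.0005625
lemon: 0.55 × 0.5 × (1−0.15) × 0.25 = 0.0584375
Highest score → lemon.

lemon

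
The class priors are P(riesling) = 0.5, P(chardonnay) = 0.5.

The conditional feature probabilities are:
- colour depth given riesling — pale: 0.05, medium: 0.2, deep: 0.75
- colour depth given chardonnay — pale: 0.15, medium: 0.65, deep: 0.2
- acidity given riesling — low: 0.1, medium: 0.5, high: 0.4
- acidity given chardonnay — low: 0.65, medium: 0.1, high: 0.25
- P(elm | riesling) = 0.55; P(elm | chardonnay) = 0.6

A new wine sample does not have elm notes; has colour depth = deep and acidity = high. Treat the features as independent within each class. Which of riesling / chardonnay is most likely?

riesling

riesling: 0.5 × 0.75 × 0.4 × (1−0.55) = 0.0675
chardonnay: 0.5 × 0.2 × 0.25 × (1−0.6) = 0.01
Highest score → riesling.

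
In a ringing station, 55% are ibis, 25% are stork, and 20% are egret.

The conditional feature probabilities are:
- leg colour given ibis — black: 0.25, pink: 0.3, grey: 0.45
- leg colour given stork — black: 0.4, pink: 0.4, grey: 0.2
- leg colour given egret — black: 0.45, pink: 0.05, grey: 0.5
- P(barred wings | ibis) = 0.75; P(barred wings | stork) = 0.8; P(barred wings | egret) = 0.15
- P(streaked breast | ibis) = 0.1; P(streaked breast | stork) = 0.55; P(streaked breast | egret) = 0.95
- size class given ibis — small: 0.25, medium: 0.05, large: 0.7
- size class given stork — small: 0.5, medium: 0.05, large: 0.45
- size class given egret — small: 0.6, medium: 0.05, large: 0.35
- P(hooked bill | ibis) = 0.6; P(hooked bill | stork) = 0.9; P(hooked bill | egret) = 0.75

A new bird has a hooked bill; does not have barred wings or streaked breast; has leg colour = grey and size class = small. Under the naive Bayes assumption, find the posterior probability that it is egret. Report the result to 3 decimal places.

0.156

ibis: 0.55 × 0.45 × (1−0.75) × (1−0.1) × 0.25 × 0.6 = 0.008353125
stork: 0.25 × 0.2 × (1−0.8) × (1−0.55) × 0.5 × 0.9 = 0.002025
egret: 0.2 × 0.5 × (1−0.15) × (1−0.95) × 0.6 × 0.75 = 0.0019125
P(egret | x) = 0.0019125 / 0.012290625 ≈ 0.156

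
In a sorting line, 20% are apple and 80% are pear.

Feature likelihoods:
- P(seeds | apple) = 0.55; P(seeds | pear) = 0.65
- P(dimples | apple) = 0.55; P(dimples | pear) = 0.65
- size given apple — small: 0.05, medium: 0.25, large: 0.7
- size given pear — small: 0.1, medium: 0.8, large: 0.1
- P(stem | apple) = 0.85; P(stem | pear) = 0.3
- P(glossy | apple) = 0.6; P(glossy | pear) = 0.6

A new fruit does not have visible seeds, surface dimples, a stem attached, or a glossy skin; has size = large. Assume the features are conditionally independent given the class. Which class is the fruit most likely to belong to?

pear

apple: 0.2 × (1−0.55) × (1−0.55) × 0.7 × (1−0.85) × (1−0.6) = 0.001701
pear: 0.8 × (1−0.65) × (1−0.65) × 0.1 × (1−0.3) × (1−0.6) = 0.002744
Highest score → pear.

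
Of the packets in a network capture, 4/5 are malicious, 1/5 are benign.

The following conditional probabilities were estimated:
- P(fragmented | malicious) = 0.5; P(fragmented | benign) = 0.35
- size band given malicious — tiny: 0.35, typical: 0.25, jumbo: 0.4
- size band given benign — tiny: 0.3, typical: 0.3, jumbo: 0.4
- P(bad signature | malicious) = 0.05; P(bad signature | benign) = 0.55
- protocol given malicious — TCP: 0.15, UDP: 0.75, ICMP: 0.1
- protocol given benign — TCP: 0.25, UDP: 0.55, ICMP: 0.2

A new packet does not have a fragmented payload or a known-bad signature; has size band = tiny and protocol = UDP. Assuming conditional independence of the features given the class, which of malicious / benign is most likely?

malicious: 0.8 × (1−0.5) × 0.35 × (1−0.05) × 0.75 = 0.09975
benign: 0.2 × (1−0.35) × 0.3 × (1−0.55) × 0.55 = 0.0096525
Highest score → malicious.

malicious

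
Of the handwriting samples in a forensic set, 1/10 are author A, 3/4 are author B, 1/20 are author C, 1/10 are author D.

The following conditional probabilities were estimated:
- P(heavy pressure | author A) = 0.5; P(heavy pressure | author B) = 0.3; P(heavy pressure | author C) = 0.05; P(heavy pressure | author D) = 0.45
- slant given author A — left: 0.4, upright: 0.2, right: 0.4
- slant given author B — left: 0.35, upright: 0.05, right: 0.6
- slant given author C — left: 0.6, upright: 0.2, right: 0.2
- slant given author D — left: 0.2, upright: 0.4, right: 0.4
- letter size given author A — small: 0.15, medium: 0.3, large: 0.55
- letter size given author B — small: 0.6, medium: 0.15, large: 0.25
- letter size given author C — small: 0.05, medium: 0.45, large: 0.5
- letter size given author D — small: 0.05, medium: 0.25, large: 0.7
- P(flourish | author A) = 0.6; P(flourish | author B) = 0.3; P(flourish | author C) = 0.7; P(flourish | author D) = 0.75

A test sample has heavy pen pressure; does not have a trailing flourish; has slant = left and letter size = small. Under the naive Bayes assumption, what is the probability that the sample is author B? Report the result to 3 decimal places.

0.961

author A: 0.1 × 0.5 × 0.4 × 0.15 × (1−0.6) = 0.0012
author B: 0.75 × 0.3 × 0.35 × 0.6 × (1−0.3) = 0.033075
author C: 0.05 × 0.05 × 0.6 × 0.05 × (1−0.7) = 0.0000225
author D: 0.1 × 0.45 × 0.2 × 0.05 × (1−0.75) = 0.0001125
P(author B | x) = 0.033075 / 0.03441 ≈ 0.961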